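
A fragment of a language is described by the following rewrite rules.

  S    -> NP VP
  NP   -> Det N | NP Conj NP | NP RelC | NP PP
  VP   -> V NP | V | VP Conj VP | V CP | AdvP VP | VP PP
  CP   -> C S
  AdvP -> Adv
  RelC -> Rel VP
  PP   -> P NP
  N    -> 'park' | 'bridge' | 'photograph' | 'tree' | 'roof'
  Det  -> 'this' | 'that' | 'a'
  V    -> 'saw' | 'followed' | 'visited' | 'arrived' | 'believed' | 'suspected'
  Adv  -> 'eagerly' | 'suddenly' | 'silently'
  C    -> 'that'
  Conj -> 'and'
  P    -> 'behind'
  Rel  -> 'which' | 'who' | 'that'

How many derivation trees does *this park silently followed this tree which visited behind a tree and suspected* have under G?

Two of the 8 distinct bracketings:
[S [NP [Det this] [N park]] [VP [VP [AdvP [Adv silently]] [VP [V followed] [NP [NP [Det this] [N tree]] [RelC [Rel which] [VP [VP [V visited]] [PP [P behind] [NP [Det a] [N tree]]]]]]]] [Conj and] [VP [V suspected]]]]
[S [NP [Det this] [N park]] [VP [VP [AdvP [Adv silently]] [VP [V followed] [NP [NP [NP [Det this] [N tree]] [RelC [Rel which] [VP [V visited]]]] [PP [P behind] [NP [Det a] [N tree]]]]]] [Conj and] [VP [V suspected]]]]
The difference turns on whether NP → NP PP is used at the relevant span, versus an alternative expansion of NP.

8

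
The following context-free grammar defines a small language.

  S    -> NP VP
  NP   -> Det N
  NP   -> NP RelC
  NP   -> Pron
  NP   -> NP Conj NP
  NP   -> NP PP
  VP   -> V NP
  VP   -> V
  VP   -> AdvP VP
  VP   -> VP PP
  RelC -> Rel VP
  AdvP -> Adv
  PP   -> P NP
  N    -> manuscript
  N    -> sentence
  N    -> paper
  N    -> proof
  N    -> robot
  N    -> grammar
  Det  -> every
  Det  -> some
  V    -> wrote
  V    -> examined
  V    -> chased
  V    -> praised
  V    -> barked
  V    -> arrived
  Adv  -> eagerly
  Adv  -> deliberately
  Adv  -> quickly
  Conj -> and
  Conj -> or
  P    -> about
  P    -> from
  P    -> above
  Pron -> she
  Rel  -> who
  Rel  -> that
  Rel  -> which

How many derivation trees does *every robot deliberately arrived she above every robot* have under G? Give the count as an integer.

3

Two of the 3 distinct bracketings:
[S [NP [Det every] [N robot]] [VP [AdvP [Adv deliberately]] [VP [V arrived] [NP [NP [Pron she]] [PP [P above] [NP [Det every] [N robot]]]]]]]
[S [NP [Det every] [N robot]] [VP [AdvP [Adv deliberately]] [VP [VP [V arrived] [NP [Pron she]]] [PP [P above] [NP [Det every] [N robot]]]]]]
The difference turns on whether NP → NP PP is used at the relevant span, versus an alternative expansion of NP.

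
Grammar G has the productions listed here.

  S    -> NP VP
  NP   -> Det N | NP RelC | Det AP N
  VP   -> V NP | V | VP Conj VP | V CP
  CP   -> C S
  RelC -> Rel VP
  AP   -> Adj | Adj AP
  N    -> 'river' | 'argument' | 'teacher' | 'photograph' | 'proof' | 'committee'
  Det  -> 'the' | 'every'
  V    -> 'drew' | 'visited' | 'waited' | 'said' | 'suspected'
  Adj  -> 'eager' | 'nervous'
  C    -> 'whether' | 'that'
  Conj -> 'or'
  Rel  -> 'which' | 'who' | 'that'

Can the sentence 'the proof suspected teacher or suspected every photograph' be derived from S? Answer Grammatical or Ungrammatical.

Ungrammatical

A V word can never sit immediately before an N word in any string this grammar generates, so the substring 'suspected teacher' rules out a derivation.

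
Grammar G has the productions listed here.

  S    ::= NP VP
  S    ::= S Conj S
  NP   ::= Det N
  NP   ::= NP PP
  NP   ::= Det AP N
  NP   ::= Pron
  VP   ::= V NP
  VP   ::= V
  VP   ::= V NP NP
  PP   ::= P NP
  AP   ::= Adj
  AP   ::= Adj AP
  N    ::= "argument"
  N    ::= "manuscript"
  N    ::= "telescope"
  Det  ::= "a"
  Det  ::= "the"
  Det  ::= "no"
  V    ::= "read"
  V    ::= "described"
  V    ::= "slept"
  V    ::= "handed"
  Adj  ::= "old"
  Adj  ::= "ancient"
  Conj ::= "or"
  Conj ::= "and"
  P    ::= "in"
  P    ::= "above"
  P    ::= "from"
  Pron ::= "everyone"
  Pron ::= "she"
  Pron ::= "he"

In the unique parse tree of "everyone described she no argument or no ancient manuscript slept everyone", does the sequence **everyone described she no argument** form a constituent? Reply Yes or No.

[S [S [NP [Pron everyone]] [VP [V described] [NP [Pron she]] [NP [Det no] [N argument]]]] [Conj or] [S [NP [Det no] [AP [Adj ancient]] [N manuscript]] [VP [V slept] [NP [Pron everyone]]]]]
The words 'everyone described she no argument' are exhaustively dominated by a single S node (built by S → NP VP), so they form a constituent.

Yes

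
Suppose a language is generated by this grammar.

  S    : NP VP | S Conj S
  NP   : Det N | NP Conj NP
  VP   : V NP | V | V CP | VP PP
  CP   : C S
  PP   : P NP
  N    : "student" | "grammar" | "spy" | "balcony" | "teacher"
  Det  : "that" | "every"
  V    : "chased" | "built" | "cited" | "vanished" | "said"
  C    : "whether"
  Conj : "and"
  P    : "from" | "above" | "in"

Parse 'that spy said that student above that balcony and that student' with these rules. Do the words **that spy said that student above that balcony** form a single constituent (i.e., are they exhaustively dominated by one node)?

No

[S [NP [Det that] [N spy]] [VP [VP [V said] [NP [Det that] [N student]]] [PP [P above] [NP [NP [Det that] [N balcony]] [Conj and] [NP [Det that] [N student]]]]]]
The smallest constituent containing 'that spy said that student above that balcony' is the S spanning 'that spy said that student above that balcony and that student'; no single node in the tree dominates exactly the given words.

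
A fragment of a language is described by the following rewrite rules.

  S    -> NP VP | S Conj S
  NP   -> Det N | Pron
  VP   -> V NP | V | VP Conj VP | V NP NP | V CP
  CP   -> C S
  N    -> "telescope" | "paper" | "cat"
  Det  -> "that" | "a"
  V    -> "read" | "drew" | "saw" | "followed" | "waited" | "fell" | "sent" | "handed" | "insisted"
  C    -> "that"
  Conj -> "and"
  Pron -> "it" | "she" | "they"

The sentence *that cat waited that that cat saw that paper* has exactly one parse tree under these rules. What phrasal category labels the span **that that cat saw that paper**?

[S [NP [Det that] [N cat]] [VP [V waited] [CP [C that] [S [NP [Det that] [N cat]] [VP [V saw] [NP [Det that] [N paper]]]]]]]
The span 'that that cat saw that paper' is the CP node built by CP → C S.

CP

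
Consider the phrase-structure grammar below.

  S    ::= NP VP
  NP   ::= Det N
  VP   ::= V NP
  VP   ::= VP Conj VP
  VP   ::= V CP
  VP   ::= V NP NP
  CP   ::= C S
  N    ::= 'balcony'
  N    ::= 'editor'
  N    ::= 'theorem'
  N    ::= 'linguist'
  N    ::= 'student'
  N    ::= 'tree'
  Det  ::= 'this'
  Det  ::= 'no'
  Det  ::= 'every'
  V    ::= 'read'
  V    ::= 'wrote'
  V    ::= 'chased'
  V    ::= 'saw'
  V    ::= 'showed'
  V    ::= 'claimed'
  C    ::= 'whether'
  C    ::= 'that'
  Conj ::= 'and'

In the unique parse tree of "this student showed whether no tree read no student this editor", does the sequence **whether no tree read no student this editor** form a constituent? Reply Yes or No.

Yes

[S [NP [Det this] [N student]] [VP [V showed] [CP [C whether] [S [NP [Det no] [N tree]] [VP [V read] [NP [Det no] [N student]] [NP [Det this] [N editor]]]]]]]
The words 'whether no tree read no student this editor' are exhaustively dominated by a single CP node (built by CP → C S), so they form a constituent.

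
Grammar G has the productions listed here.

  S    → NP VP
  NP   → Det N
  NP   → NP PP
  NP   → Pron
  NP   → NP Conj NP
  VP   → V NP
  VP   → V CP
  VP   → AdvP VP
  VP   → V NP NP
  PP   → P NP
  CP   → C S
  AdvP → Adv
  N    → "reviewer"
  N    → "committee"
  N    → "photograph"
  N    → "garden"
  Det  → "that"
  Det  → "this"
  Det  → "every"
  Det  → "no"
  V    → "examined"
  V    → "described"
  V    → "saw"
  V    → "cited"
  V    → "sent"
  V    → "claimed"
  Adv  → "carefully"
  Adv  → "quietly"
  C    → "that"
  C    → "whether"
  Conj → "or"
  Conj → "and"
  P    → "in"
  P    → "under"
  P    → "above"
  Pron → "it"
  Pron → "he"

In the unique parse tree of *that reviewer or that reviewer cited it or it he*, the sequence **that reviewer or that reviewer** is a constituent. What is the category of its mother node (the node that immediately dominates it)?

S
  NP
    NP
      Det: that
      N: reviewer
    Conj: or
    NP
      Det: that
      N: reviewer
  VP
    V: cited
    NP
      NP
        Pron: it
      Conj: or
      NP
        Pron: it
    NP
      Pron: he
The span 'that reviewer or that reviewer' is the NP node built by NP → NP Conj NP.
Its mother is the S built by S → NP VP.

S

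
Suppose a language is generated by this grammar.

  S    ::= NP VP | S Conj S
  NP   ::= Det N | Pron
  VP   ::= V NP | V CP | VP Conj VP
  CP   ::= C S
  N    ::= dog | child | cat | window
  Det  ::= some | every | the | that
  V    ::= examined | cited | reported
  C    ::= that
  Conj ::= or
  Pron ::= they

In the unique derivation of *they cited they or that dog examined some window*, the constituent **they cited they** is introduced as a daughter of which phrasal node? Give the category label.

S

S
  S
    NP
      Pron: they
    VP
      V: cited
      NP
        Pron: they
  Conj: or
  S
    NP
      Det: that
      N: dog
    VP
      V: examined
      NP
        Det: some
        N: window
The span 'they cited they' is the S node built by S → NP VP.
Its mother is the S built by S → S Conj S.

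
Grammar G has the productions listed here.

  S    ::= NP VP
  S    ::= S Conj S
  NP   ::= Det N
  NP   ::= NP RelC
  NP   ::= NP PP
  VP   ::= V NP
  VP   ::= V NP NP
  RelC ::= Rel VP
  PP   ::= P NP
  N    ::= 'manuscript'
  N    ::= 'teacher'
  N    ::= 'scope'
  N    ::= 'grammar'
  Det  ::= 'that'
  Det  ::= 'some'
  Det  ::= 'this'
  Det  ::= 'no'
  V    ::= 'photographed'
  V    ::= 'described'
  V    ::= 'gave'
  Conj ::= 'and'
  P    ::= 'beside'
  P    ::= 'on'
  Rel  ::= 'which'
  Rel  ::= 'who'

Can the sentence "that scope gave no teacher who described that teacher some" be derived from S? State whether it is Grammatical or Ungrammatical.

For S → NP VP, the only prefix that parses as NP is 'that scope', but the remainder 'gave no teacher who described that teacher some' is not a VP under these rules. The alternative S rule S → S Conj S likewise has no satisfying split.

Ungrammatical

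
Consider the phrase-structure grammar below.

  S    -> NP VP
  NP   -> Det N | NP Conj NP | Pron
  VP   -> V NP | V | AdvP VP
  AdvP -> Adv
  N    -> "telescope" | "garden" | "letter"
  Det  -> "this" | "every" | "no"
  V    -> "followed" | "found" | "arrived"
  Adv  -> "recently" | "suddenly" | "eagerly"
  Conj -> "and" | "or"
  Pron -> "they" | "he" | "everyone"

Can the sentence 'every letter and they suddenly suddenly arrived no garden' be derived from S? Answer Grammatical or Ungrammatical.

Grammatical

[S [NP [NP [Det every] [N letter]] [Conj and] [NP [Pron they]]] [VP [AdvP [Adv suddenly]] [VP [AdvP [Adv suddenly]] [VP [V arrived] [NP [Det no] [N garden]]]]]]
Every word is introduced by a lexical rule and the phrasal rules combine the resulting categories into a single S.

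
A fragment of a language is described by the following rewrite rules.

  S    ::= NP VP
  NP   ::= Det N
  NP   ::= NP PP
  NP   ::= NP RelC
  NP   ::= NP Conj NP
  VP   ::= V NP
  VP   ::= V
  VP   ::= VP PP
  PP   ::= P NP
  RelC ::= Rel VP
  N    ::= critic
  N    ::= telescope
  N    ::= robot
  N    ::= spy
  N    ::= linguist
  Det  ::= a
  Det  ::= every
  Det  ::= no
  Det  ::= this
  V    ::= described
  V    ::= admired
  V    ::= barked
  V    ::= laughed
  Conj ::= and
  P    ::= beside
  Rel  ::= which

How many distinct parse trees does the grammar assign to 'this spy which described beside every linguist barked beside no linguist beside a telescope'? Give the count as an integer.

4

Two of the 4 distinct bracketings:
[S [NP [NP [NP [Det this] [N spy]] [RelC [Rel which] [VP [V described]]]] [PP [P beside] [NP [Det every] [N linguist]]]] [VP [VP [V barked]] [PP [P beside] [NP [NP [Det no] [N linguist]] [PP [P beside] [NP [Det a] [N telescope]]]]]]]
[S [NP [NP [NP [Det this] [N spy]] [RelC [Rel which] [VP [V described]]]] [PP [P beside] [NP [Det every] [N linguist]]]] [VP [VP [VP [V barked]] [PP [P beside] [NP [Det no] [N linguist]]]] [PP [P beside] [NP [Det a] [N telescope]]]]]
The trees differ in how a recursive rule is bracketed over the same span.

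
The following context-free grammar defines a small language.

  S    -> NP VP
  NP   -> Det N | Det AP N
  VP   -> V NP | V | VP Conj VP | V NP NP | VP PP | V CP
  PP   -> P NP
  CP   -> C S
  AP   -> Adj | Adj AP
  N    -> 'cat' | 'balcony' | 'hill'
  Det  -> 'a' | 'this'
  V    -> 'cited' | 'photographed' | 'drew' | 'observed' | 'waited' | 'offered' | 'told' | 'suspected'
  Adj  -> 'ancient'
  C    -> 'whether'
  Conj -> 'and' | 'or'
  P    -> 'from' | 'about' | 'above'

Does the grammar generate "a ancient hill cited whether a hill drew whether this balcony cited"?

Grammatical

[S [NP [Det a] [AP [Adj ancient]] [N hill]] [VP [V cited] [CP [C whether] [S [NP [Det a] [N hill]] [VP [V drew] [CP [C whether] [S [NP [Det this] [N balcony]] [VP [V cited]]]]]]]]]
Every word is introduced by a lexical rule and the phrasal rules combine the resulting categories into a single S.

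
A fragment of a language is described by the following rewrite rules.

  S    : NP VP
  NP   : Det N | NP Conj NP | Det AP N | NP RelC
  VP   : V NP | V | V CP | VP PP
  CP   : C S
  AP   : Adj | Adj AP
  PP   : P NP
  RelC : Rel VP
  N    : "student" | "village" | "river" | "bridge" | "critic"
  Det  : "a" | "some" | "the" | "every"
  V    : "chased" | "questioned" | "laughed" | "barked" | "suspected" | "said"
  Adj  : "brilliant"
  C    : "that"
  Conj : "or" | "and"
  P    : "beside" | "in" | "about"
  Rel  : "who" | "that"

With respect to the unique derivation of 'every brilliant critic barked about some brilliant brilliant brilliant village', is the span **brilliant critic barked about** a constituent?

No

[S [NP [Det every] [AP [Adj brilliant]] [N critic]] [VP [VP [V barked]] [PP [P about] [NP [Det some] [AP [Adj brilliant] [AP [Adj brilliant] [AP [Adj brilliant]]]] [N village]]]]]
The smallest constituent containing 'brilliant critic barked about' is the S spanning 'every brilliant critic barked about some brilliant brilliant brilliant village'; no single node in the tree dominates exactly the given words.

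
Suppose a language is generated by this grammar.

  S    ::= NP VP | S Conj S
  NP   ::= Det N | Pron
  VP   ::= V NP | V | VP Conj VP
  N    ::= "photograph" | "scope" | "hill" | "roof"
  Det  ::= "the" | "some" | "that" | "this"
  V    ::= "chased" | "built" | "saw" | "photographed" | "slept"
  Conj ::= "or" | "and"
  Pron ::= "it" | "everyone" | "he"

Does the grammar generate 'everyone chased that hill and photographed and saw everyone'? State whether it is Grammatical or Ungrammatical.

Grammatical

S
  NP
    Pron: everyone
  VP
    VP
      V: chased
      NP
        Det: that
        N: hill
    Conj: and
    VP
      VP
        V: photographed
      Conj: and
      VP
        V: saw
        NP
          Pron: everyone
Every word is introduced by a lexical rule and the phrasal rules combine the resulting categories into a single S.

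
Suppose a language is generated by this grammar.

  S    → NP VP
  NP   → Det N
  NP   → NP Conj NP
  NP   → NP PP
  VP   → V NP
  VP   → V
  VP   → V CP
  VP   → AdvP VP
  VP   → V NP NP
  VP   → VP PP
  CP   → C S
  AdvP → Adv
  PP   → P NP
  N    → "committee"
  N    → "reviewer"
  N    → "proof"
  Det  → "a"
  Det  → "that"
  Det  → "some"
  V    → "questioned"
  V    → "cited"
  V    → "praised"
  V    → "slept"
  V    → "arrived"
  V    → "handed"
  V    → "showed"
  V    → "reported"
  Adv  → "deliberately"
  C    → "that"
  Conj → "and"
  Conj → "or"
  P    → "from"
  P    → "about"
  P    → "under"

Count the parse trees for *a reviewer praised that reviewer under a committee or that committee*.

Two of the 3 distinct bracketings:
[S [NP [Det a] [N reviewer]] [VP [V praised] [NP [NP [NP [Det that] [N reviewer]] [PP [P under] [NP [Det a] [N committee]]]] [Conj or] [NP [Det that] [N committee]]]]]
[S [NP [Det a] [N reviewer]] [VP [V praised] [NP [NP [Det that] [N reviewer]] [PP [P under] [NP [NP [Det a] [N committee]] [Conj or] [NP [Det that] [N committee]]]]]]]
The trees differ in how a recursive rule is bracketed over the same span.

3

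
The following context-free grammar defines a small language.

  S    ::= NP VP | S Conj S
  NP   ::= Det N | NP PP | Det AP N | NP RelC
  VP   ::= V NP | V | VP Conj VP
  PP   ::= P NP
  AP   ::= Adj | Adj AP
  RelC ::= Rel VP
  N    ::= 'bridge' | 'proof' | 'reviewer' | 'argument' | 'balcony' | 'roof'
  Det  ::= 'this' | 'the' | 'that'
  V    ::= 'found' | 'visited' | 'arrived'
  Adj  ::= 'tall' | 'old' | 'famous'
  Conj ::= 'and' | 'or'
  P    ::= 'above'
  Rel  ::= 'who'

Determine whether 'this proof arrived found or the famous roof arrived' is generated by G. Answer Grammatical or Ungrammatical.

Ungrammatical

For S → NP VP, the only prefix that parses as NP is 'this proof', but the remainder 'arrived found or the famous roof arrived' is not a VP under these rules. The alternative S rule S → S Conj S likewise has no satisfying split.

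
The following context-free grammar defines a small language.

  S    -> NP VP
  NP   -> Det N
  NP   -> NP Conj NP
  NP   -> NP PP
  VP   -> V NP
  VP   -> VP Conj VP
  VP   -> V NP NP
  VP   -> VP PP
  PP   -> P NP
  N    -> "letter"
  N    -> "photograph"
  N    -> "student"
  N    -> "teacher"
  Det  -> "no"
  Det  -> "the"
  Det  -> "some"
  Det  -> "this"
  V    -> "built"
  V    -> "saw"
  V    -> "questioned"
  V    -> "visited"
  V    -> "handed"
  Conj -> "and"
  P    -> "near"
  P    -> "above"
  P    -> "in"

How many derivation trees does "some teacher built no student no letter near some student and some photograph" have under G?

3

Two of the 3 distinct bracketings:
[S [NP [Det some] [N teacher]] [VP [V built] [NP [Det no] [N student]] [NP [NP [NP [Det no] [N letter]] [PP [P near] [NP [Det some] [N student]]]] [Conj and] [NP [Det some] [N photograph]]]]]
[S [NP [Det some] [N teacher]] [VP [V built] [NP [Det no] [N student]] [NP [NP [Det no] [N letter]] [PP [P near] [NP [NP [Det some] [N student]] [Conj and] [NP [Det some] [N photograph]]]]]]]
The trees differ in how a recursive rule is bracketed over the same span.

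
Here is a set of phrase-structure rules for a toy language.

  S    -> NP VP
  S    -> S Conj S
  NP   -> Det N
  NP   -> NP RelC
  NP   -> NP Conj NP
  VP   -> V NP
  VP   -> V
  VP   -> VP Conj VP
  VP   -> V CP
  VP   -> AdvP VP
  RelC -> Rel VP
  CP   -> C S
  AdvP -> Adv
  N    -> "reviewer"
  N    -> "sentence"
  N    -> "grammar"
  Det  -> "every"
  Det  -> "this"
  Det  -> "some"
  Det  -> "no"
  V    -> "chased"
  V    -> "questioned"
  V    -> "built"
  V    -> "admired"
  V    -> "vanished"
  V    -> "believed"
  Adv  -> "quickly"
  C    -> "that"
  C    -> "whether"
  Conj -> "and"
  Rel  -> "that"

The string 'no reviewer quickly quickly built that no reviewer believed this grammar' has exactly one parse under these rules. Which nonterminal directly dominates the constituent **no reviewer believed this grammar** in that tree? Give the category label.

S
  NP
    Det: no
    N: reviewer
  VP
    AdvP
      Adv: quickly
    VP
      AdvP
        Adv: quickly
      VP
        V: built
        CP
          C: that
          S
            NP
              Det: no
              N: reviewer
            VP
              V: believed
              NP
                Det: this
                N: grammar
The span 'no reviewer believed this grammar' is the S node built by S → NP VP.
Its mother is the CP built by CP → C S.

CP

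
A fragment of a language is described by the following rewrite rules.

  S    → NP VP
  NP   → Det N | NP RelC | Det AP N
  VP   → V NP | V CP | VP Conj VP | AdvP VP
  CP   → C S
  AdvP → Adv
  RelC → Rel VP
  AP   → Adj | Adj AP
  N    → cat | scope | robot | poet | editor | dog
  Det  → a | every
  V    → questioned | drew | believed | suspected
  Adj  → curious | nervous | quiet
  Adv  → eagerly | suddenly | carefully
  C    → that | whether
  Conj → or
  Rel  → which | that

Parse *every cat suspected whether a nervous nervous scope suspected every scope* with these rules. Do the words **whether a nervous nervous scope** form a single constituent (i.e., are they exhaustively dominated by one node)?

[S [NP [Det every] [N cat]] [VP [V suspected] [CP [C whether] [S [NP [Det a] [AP [Adj nervous] [AP [Adj nervous]]] [N scope]] [VP [V suspected] [NP [Det every] [N scope]]]]]]]
The smallest constituent containing 'whether a nervous nervous scope' is the CP spanning 'whether a nervous nervous scope suspected every scope'; no single node in the tree dominates exactly the given words.

No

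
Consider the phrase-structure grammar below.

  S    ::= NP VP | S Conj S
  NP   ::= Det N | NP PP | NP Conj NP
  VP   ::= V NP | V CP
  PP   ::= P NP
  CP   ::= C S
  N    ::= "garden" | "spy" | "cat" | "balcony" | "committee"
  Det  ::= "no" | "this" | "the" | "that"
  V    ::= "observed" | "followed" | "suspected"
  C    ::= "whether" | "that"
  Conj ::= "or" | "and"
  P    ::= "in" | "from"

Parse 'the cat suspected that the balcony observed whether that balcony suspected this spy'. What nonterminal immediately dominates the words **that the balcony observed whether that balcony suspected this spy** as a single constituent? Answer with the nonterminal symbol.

S
  NP
    Det: the
    N: cat
  VP
    V: suspected
    CP
      C: that
      S
        NP
          Det: the
          N: balcony
        VP
          V: observed
          CP
            C: whether
            S
              NP
                Det: that
                N: balcony
              VP
                V: suspected
                NP
                  Det: this
                  N: spy
The span 'that the balcony observed whether that balcony suspected this spy' is the CP node built by CP → C S.

CP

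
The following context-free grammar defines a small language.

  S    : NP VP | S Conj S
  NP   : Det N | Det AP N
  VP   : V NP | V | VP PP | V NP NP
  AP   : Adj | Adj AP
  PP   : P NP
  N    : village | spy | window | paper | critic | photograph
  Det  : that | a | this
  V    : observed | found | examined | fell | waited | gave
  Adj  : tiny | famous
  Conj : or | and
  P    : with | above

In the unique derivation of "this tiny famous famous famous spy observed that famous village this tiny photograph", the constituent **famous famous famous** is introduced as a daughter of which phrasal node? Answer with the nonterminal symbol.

AP

S
  NP
    Det: this
    AP
      Adj: tiny
      AP
        Adj: famous
        AP
          Adj: famous
          AP
            Adj: famous
    N: spy
  VP
    V: observed
    NP
      Det: that
      AP
        Adj: famous
      N: village
    NP
      Det: this
      AP
        Adj: tiny
      N: photograph
The span 'famous famous famous' is the AP node built by AP → Adj AP.
Its mother is the AP built by AP → Adj AP.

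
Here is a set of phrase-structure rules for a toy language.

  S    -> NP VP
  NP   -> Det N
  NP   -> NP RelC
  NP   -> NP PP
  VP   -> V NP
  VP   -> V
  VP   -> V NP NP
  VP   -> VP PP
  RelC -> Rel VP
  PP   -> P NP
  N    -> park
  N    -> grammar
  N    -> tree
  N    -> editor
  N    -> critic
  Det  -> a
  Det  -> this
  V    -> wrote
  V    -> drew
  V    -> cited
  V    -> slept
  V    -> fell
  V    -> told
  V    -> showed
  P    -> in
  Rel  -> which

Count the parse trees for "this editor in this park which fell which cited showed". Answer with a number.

Two of the 3 distinct bracketings:
[S [NP [NP [NP [NP [Det this] [N editor]] [PP [P in] [NP [Det this] [N park]]]] [RelC [Rel which] [VP [V fell]]]] [RelC [Rel which] [VP [V cited]]]] [VP [V showed]]]
[S [NP [NP [NP [Det this] [N editor]] [PP [P in] [NP [NP [Det this] [N park]] [RelC [Rel which] [VP [V fell]]]]]] [RelC [Rel which] [VP [V cited]]]] [VP [V showed]]]
The trees differ in how a recursive rule is bracketed over the same span.

3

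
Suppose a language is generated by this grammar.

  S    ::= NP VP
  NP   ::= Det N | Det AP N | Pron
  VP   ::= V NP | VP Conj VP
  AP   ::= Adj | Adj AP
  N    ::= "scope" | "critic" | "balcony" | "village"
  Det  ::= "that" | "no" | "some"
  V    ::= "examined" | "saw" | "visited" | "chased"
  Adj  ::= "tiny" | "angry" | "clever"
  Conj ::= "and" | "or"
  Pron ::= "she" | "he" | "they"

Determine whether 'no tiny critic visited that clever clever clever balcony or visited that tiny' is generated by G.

Ungrammatical

For S → NP VP, the only prefix that parses as NP is 'no tiny critic', but the remainder 'visited that clever clever clever balcony or visited that tiny' is not a VP under these rules.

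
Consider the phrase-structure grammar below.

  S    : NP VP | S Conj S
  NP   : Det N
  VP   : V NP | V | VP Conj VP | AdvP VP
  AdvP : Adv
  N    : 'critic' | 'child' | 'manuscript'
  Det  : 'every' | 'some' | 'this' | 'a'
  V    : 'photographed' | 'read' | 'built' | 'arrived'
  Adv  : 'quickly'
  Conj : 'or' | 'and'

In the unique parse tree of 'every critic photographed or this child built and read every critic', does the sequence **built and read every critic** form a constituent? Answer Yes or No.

[S [S [NP [Det every] [N critic]] [VP [V photographed]]] [Conj or] [S [NP [Det this] [N child]] [VP [VP [V built]] [Conj and] [VP [V read] [NP [Det every] [N critic]]]]]]
The words 'built and read every critic' are exhaustively dominated by a single VP node (built by VP → VP Conj VP), so they form a constituent.

Yes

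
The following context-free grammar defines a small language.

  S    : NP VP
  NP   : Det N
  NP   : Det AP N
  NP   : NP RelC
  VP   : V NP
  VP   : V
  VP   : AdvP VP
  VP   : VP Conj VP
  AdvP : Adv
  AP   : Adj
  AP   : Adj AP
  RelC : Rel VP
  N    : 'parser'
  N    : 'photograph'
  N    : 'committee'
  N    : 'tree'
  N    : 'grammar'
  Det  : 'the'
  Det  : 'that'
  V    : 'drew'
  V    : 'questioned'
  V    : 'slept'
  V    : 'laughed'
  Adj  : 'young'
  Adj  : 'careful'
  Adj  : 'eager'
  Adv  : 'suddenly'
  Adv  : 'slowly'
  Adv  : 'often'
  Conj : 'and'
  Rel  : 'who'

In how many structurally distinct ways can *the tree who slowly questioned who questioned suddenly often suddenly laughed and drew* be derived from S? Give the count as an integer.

4

Two of the 4 distinct bracketings:
[S [NP [NP [NP [Det the] [N tree]] [RelC [Rel who] [VP [AdvP [Adv slowly]] [VP [V questioned]]]]] [RelC [Rel who] [VP [V questioned]]]] [VP [AdvP [Adv suddenly]] [VP [AdvP [Adv often]] [VP [AdvP [Adv suddenly]] [VP [VP [V laughed]] [Conj and] [VP [V drew]]]]]]]
[S [NP [NP [NP [Det the] [N tree]] [RelC [Rel who] [VP [AdvP [Adv slowly]] [VP [V questioned]]]]] [RelC [Rel who] [VP [V questioned]]]] [VP [AdvP [Adv suddenly]] [VP [AdvP [Adv often]] [VP [VP [AdvP [Adv suddenly]] [VP [V laughed]]] [Conj and] [VP [V drew]]]]]]
The trees differ in how a recursive rule is bracketed over the same span.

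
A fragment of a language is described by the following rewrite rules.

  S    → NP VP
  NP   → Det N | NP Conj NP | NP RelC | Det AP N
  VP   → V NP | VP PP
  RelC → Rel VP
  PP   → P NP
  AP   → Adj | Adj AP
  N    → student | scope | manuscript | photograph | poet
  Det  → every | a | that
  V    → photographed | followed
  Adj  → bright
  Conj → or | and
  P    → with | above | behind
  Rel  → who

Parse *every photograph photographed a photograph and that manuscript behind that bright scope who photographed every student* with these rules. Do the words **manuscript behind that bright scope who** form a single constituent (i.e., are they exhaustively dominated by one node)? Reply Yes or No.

No

[S [NP [Det every] [N photograph]] [VP [VP [V photographed] [NP [NP [Det a] [N photograph]] [Conj and] [NP [Det that] [N manuscript]]]] [PP [P behind] [NP [NP [Det that] [AP [Adj bright]] [N scope]] [RelC [Rel who] [VP [V photographed] [NP [Det every] [N student]]]]]]]]
The smallest constituent containing 'manuscript behind that bright scope who' is the VP spanning 'photographed a photograph and that manuscript behind that bright scope who photographed every student'; no single node in the tree dominates exactly the given words.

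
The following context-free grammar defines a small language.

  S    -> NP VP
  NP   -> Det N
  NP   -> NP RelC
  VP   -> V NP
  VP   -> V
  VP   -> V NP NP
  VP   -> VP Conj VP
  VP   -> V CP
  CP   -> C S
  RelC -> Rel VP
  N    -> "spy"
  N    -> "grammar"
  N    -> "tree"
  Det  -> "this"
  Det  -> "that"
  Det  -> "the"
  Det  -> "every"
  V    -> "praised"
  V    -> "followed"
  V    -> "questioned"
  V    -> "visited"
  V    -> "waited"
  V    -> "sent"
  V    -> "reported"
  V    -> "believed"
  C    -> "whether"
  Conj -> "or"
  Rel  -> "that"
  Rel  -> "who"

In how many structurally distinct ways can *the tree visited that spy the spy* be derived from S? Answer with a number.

1

[S [NP [Det the] [N tree]] [VP [V visited] [NP [Det that] [N spy]] [NP [Det the] [N spy]]]]
No rule offers an alternative attachment or grouping for any span, so this is the only derivation.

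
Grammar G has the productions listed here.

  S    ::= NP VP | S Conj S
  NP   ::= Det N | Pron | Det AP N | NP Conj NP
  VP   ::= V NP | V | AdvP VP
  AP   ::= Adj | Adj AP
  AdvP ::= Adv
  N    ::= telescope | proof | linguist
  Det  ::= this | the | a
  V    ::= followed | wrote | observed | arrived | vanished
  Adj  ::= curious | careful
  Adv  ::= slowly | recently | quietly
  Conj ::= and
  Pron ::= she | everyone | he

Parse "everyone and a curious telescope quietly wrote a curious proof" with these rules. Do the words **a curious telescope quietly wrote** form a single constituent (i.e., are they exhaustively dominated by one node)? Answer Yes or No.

No

[S [NP [NP [Pron everyone]] [Conj and] [NP [Det a] [AP [Adj curious]] [N telescope]]] [VP [AdvP [Adv quietly]] [VP [V wrote] [NP [Det a] [AP [Adj curious]] [N proof]]]]]
The smallest constituent containing 'a curious telescope quietly wrote' is the S spanning 'everyone and a curious telescope quietly wrote a curious proof'; no single node in the tree dominates exactly the given words.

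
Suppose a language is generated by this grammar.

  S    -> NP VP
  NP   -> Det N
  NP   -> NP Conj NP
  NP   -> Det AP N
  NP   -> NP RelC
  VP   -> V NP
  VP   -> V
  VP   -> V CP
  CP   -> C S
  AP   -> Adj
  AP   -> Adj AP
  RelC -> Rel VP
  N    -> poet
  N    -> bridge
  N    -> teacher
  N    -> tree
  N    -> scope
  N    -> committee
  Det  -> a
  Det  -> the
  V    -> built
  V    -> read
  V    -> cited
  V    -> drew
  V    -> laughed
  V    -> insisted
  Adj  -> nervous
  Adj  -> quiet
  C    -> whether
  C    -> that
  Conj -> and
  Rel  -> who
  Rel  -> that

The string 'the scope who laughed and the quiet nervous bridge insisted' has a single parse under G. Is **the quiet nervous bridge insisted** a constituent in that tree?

No

[S [NP [NP [NP [Det the] [N scope]] [RelC [Rel who] [VP [V laughed]]]] [Conj and] [NP [Det the] [AP [Adj quiet] [AP [Adj nervous]]] [N bridge]]] [VP [V insisted]]]
The smallest constituent containing 'the quiet nervous bridge insisted' is the S spanning 'the scope who laughed and the quiet nervous bridge insisted'; no single node in the tree dominates exactly the given words.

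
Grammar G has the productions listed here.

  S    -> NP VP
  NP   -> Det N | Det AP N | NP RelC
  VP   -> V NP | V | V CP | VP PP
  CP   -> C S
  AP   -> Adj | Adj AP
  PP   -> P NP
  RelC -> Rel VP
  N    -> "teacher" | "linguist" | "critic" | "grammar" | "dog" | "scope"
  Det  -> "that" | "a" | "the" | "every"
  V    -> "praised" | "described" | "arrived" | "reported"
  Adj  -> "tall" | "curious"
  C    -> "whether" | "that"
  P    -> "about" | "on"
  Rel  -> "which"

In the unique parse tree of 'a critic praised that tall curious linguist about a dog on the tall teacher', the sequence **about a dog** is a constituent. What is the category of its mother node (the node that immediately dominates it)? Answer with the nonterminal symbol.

S
  NP
    Det: a
    N: critic
  VP
    VP
      VP
        V: praised
        NP
          Det: that
          AP
            Adj: tall
            AP
              Adj: curious
          N: linguist
      PP
        P: about
        NP
          Det: a
          N: dog
    PP
      P: on
      NP
        Det: the
        AP
          Adj: tall
        N: teacher
The span 'about a dog' is the PP node built by PP → P NP.
Its mother is the VP built by VP → VP PP.

VP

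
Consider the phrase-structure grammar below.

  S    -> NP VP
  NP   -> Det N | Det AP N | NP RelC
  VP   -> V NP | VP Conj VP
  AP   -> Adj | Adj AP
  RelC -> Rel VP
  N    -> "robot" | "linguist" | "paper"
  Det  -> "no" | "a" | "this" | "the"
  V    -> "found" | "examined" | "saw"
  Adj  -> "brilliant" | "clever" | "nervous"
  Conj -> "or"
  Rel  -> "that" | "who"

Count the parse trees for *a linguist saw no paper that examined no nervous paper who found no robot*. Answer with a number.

The two bracketings:
[S [NP [Det a] [N linguist]] [VP [V saw] [NP [NP [Det no] [N paper]] [RelC [Rel that] [VP [V examined] [NP [NP [Det no] [AP [Adj nervous]] [N paper]] [RelC [Rel who] [VP [V found] [NP [Det no] [N robot]]]]]]]]]]
[S [NP [Det a] [N linguist]] [VP [V saw] [NP [NP [NP [Det no] [N paper]] [RelC [Rel that] [VP [V examined] [NP [Det no] [AP [Adj nervous]] [N paper]]]]] [RelC [Rel who] [VP [V found] [NP [Det no] [N robot]]]]]]]
The trees differ in how a recursive rule is bracketed over the same span.

2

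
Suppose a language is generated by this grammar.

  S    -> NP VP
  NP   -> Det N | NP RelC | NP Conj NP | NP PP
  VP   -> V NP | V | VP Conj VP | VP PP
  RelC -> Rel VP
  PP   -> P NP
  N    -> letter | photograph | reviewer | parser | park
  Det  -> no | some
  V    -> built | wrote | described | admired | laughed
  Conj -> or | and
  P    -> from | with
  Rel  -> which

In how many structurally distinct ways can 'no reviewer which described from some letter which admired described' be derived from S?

Two of the 4 distinct bracketings:
[S [NP [NP [Det no] [N reviewer]] [RelC [Rel which] [VP [VP [V described]] [PP [P from] [NP [NP [Det some] [N letter]] [RelC [Rel which] [VP [V admired]]]]]]]] [VP [V described]]]
[S [NP [NP [NP [Det no] [N reviewer]] [RelC [Rel which] [VP [VP [V described]] [PP [P from] [NP [Det some] [N letter]]]]]] [RelC [Rel which] [VP [V admired]]]] [VP [V described]]]
The trees differ in how a recursive rule is bracketed over the same span.

4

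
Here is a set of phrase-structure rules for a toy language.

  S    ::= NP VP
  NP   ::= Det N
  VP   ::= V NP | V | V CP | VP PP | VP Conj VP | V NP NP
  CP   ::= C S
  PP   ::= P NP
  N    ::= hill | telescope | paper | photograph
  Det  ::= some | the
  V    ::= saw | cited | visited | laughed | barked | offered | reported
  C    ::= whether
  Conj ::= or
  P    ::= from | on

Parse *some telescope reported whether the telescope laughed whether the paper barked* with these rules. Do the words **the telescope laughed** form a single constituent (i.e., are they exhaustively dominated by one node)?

[S [NP [Det some] [N telescope]] [VP [V reported] [CP [C whether] [S [NP [Det the] [N telescope]] [VP [V laughed] [CP [C whether] [S [NP [Det the] [N paper]] [VP [V barked]]]]]]]]]
The smallest constituent containing 'the telescope laughed' is the S spanning 'the telescope laughed whether the paper barked'; no single node in the tree dominates exactly the given words.

No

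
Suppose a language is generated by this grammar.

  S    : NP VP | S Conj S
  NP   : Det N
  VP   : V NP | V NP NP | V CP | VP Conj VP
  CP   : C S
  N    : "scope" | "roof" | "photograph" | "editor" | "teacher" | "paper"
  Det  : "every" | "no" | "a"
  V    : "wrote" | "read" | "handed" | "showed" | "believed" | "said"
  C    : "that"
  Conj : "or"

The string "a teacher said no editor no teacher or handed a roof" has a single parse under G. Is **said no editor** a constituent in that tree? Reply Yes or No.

No

[S [NP [Det a] [N teacher]] [VP [VP [V said] [NP [Det no] [N editor]] [NP [Det no] [N teacher]]] [Conj or] [VP [V handed] [NP [Det a] [N roof]]]]]
The smallest constituent containing 'said no editor' is the VP spanning 'said no editor no teacher'; no single node in the tree dominates exactly the given words.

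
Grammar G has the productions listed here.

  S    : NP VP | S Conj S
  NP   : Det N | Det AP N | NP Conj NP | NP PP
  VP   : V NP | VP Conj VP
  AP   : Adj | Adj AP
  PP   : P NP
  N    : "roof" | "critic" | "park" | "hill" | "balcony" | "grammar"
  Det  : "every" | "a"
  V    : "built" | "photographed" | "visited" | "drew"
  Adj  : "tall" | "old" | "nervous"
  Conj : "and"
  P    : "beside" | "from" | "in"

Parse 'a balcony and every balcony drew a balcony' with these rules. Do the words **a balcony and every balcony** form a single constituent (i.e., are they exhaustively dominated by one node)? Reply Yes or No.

[S [NP [NP [Det a] [N balcony]] [Conj and] [NP [Det every] [N balcony]]] [VP [V drew] [NP [Det a] [N balcony]]]]
The words 'a balcony and every balcony' are exhaustively dominated by a single NP node (built by NP → NP Conj NP), so they form a constituent.

Yes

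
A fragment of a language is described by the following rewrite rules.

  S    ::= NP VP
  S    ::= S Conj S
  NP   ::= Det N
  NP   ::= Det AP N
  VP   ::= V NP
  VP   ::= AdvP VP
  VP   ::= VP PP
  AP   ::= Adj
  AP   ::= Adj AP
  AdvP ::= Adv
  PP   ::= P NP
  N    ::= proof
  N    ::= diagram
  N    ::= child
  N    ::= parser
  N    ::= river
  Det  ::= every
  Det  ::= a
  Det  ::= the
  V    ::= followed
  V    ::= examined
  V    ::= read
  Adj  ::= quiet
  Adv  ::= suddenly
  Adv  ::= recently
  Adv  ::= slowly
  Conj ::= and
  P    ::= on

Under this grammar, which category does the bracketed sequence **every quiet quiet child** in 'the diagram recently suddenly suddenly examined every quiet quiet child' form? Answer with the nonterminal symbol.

NP

[S [NP [Det the] [N diagram]] [VP [AdvP [Adv recently]] [VP [AdvP [Adv suddenly]] [VP [AdvP [Adv suddenly]] [VP [V examined] [NP [Det every] [AP [Adj quiet] [AP [Adj quiet]]] [N child]]]]]]]
The span 'every quiet quiet child' is the NP node built by NP → Det AP N.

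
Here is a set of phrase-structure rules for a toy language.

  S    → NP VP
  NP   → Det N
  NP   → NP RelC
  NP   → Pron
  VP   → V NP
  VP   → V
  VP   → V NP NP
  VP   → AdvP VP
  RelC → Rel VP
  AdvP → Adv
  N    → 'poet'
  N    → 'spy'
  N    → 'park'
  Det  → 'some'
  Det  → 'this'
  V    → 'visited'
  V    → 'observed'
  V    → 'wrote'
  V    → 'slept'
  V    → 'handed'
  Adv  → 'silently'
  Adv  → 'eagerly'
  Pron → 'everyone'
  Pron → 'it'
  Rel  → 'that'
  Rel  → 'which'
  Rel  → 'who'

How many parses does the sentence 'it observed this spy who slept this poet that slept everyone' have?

6

Two of the 6 distinct bracketings:
[S [NP [Pron it]] [VP [V observed] [NP [NP [Det this] [N spy]] [RelC [Rel who] [VP [V slept] [NP [NP [Det this] [N poet]] [RelC [Rel that] [VP [V slept] [NP [Pron everyone]]]]]]]]]]
[S [NP [Pron it]] [VP [V observed] [NP [NP [Det this] [N spy]] [RelC [Rel who] [VP [V slept] [NP [NP [Det this] [N poet]] [RelC [Rel that] [VP [V slept]]]] [NP [Pron everyone]]]]]]]
The difference turns on whether VP → V is used at the relevant span, versus an alternative expansion of VP.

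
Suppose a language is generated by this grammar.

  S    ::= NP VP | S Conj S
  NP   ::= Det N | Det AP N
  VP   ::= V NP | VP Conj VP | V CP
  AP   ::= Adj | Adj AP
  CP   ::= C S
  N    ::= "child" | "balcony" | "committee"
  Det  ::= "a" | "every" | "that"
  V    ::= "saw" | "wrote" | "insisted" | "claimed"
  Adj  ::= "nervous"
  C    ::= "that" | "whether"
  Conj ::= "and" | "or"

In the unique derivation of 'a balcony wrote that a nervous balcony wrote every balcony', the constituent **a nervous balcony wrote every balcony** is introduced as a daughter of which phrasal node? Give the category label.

S
  NP
    Det: a
    N: balcony
  VP
    V: wrote
    CP
      C: that
      S
        NP
          Det: a
          AP
            Adj: nervous
          N: balcony
        VP
          V: wrote
          NP
            Det: every
            N: balcony
The span 'a nervous balcony wrote every balcony' is the S node built by S → NP VP.
Its mother is the CP built by CP → C S.

CP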